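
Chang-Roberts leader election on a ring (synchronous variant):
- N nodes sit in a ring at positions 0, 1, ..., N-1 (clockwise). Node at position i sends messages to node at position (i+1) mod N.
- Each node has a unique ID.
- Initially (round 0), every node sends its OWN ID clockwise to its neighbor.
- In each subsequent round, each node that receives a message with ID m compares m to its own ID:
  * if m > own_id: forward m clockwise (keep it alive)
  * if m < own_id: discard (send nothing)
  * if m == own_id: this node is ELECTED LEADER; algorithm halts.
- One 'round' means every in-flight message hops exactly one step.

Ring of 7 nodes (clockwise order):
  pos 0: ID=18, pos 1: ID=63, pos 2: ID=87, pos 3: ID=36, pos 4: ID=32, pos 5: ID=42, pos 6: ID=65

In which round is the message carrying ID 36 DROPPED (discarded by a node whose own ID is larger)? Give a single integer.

Answer: 2

Derivation:
Round 1: pos1(id63) recv 18: drop; pos2(id87) recv 63: drop; pos3(id36) recv 87: fwd; pos4(id32) recv 36: fwd; pos5(id42) recv 32: drop; pos6(id65) recv 42: drop; pos0(id18) recv 65: fwd
Round 2: pos4(id32) recv 87: fwd; pos5(id42) recv 36: drop; pos1(id63) recv 65: fwd
Round 3: pos5(id42) recv 87: fwd; pos2(id87) recv 65: drop
Round 4: pos6(id65) recv 87: fwd
Round 5: pos0(id18) recv 87: fwd
Round 6: pos1(id63) recv 87: fwd
Round 7: pos2(id87) recv 87: ELECTED
Message ID 36 originates at pos 3; dropped at pos 5 in round 2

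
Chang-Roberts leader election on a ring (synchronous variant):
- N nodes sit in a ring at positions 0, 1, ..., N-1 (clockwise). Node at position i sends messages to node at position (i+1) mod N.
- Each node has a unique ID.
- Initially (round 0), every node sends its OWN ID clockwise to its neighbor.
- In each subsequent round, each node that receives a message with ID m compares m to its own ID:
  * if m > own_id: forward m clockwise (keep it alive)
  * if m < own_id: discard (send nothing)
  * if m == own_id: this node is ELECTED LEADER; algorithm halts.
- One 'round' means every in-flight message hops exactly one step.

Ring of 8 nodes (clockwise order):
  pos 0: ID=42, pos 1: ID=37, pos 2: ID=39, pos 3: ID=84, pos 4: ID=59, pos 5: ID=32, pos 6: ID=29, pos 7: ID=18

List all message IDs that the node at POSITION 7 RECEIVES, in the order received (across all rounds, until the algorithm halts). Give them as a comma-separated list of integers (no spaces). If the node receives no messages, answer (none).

Answer: 29,32,59,84

Derivation:
Round 1: pos1(id37) recv 42: fwd; pos2(id39) recv 37: drop; pos3(id84) recv 39: drop; pos4(id59) recv 84: fwd; pos5(id32) recv 59: fwd; pos6(id29) recv 32: fwd; pos7(id18) recv 29: fwd; pos0(id42) recv 18: drop
Round 2: pos2(id39) recv 42: fwd; pos5(id32) recv 84: fwd; pos6(id29) recv 59: fwd; pos7(id18) recv 32: fwd; pos0(id42) recv 29: drop
Round 3: pos3(id84) recv 42: drop; pos6(id29) recv 84: fwd; pos7(id18) recv 59: fwd; pos0(id42) recv 32: drop
Round 4: pos7(id18) recv 84: fwd; pos0(id42) recv 59: fwd
Round 5: pos0(id42) recv 84: fwd; pos1(id37) recv 59: fwd
Round 6: pos1(id37) recv 84: fwd; pos2(id39) recv 59: fwd
Round 7: pos2(id39) recv 84: fwd; pos3(id84) recv 59: drop
Round 8: pos3(id84) recv 84: ELECTED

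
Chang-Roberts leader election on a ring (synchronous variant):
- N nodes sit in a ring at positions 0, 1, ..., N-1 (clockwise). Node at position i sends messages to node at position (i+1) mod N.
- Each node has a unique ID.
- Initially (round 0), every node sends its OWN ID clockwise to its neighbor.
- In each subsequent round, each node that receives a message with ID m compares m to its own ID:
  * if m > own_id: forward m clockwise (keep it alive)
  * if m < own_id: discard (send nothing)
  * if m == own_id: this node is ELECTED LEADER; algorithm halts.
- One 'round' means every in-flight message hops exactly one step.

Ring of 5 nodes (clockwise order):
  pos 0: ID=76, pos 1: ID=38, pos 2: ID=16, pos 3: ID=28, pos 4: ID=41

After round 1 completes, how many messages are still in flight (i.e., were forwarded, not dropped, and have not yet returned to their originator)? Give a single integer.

Round 1: pos1(id38) recv 76: fwd; pos2(id16) recv 38: fwd; pos3(id28) recv 16: drop; pos4(id41) recv 28: drop; pos0(id76) recv 41: drop
After round 1: 2 messages still in flight

Answer: 2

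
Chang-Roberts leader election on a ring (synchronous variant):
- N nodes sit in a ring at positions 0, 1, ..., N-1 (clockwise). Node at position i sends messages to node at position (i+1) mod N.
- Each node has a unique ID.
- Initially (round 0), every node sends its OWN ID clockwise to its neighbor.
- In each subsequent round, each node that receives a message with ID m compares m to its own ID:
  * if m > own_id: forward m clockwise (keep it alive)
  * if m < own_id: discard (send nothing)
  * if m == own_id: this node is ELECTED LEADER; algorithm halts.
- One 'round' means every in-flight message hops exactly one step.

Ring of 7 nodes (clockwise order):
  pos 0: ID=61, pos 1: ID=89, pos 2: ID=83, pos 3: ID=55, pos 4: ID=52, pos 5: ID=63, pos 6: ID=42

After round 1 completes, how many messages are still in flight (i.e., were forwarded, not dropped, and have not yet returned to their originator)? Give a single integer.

Round 1: pos1(id89) recv 61: drop; pos2(id83) recv 89: fwd; pos3(id55) recv 83: fwd; pos4(id52) recv 55: fwd; pos5(id63) recv 52: drop; pos6(id42) recv 63: fwd; pos0(id61) recv 42: drop
After round 1: 4 messages still in flight

Answer: 4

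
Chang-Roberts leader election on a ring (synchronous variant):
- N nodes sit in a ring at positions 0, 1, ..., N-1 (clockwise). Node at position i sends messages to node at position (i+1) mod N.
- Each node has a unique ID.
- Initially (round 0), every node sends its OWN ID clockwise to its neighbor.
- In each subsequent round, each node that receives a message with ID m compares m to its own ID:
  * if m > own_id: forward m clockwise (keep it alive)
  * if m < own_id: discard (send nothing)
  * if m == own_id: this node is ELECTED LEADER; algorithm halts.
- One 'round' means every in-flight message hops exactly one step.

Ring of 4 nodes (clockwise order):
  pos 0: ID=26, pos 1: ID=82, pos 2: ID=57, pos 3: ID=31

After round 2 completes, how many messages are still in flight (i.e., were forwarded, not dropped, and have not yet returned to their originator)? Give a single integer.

Answer: 2

Derivation:
Round 1: pos1(id82) recv 26: drop; pos2(id57) recv 82: fwd; pos3(id31) recv 57: fwd; pos0(id26) recv 31: fwd
Round 2: pos3(id31) recv 82: fwd; pos0(id26) recv 57: fwd; pos1(id82) recv 31: drop
After round 2: 2 messages still in flight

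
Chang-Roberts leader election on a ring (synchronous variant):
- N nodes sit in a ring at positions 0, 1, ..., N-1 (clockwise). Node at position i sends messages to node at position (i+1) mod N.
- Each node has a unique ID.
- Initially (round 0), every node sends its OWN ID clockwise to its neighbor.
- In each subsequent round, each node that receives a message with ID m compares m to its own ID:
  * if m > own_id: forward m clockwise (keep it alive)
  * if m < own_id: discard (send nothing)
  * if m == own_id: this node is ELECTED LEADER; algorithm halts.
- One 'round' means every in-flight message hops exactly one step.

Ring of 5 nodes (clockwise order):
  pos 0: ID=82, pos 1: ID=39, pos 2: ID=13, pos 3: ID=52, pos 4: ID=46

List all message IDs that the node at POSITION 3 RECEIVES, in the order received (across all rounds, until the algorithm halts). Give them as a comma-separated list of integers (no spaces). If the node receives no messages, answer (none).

Answer: 13,39,82

Derivation:
Round 1: pos1(id39) recv 82: fwd; pos2(id13) recv 39: fwd; pos3(id52) recv 13: drop; pos4(id46) recv 52: fwd; pos0(id82) recv 46: drop
Round 2: pos2(id13) recv 82: fwd; pos3(id52) recv 39: drop; pos0(id82) recv 52: drop
Round 3: pos3(id52) recv 82: fwd
Round 4: pos4(id46) recv 82: fwd
Round 5: pos0(id82) recv 82: ELECTED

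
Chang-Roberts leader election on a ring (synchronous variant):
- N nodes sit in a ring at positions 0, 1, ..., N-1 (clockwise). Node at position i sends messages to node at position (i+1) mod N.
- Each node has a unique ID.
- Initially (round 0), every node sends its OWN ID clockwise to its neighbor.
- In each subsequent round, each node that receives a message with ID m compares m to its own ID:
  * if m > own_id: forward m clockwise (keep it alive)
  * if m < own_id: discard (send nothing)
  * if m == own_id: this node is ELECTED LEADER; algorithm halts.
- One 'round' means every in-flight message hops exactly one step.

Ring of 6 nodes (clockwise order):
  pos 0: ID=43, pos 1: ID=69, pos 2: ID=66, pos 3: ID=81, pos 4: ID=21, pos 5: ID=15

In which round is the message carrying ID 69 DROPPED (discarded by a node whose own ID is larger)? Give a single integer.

Answer: 2

Derivation:
Round 1: pos1(id69) recv 43: drop; pos2(id66) recv 69: fwd; pos3(id81) recv 66: drop; pos4(id21) recv 81: fwd; pos5(id15) recv 21: fwd; pos0(id43) recv 15: drop
Round 2: pos3(id81) recv 69: drop; pos5(id15) recv 81: fwd; pos0(id43) recv 21: drop
Round 3: pos0(id43) recv 81: fwd
Round 4: pos1(id69) recv 81: fwd
Round 5: pos2(id66) recv 81: fwd
Round 6: pos3(id81) recv 81: ELECTED
Message ID 69 originates at pos 1; dropped at pos 3 in round 2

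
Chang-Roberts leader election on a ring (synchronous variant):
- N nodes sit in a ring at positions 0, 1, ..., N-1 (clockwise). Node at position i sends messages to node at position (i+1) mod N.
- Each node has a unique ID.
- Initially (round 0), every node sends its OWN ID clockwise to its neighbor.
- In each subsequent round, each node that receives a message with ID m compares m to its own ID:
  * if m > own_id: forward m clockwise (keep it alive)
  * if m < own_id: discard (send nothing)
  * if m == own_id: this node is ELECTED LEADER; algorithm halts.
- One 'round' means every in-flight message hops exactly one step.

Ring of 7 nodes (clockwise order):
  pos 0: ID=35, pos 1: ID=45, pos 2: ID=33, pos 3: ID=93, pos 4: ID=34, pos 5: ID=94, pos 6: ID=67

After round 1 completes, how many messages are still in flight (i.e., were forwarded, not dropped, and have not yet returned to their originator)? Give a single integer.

Answer: 4

Derivation:
Round 1: pos1(id45) recv 35: drop; pos2(id33) recv 45: fwd; pos3(id93) recv 33: drop; pos4(id34) recv 93: fwd; pos5(id94) recv 34: drop; pos6(id67) recv 94: fwd; pos0(id35) recv 67: fwd
After round 1: 4 messages still in flight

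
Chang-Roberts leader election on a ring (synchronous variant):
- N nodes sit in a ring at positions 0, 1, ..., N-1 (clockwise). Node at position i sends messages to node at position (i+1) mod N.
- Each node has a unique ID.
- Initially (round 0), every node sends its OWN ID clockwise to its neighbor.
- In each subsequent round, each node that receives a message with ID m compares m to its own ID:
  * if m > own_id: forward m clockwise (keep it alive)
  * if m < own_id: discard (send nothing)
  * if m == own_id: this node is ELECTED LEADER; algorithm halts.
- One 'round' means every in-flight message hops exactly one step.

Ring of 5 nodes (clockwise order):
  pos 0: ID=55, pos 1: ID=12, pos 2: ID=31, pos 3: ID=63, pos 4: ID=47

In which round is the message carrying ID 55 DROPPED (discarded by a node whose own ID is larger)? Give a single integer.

Round 1: pos1(id12) recv 55: fwd; pos2(id31) recv 12: drop; pos3(id63) recv 31: drop; pos4(id47) recv 63: fwd; pos0(id55) recv 47: drop
Round 2: pos2(id31) recv 55: fwd; pos0(id55) recv 63: fwd
Round 3: pos3(id63) recv 55: drop; pos1(id12) recv 63: fwd
Round 4: pos2(id31) recv 63: fwd
Round 5: pos3(id63) recv 63: ELECTED
Message ID 55 originates at pos 0; dropped at pos 3 in round 3

Answer: 3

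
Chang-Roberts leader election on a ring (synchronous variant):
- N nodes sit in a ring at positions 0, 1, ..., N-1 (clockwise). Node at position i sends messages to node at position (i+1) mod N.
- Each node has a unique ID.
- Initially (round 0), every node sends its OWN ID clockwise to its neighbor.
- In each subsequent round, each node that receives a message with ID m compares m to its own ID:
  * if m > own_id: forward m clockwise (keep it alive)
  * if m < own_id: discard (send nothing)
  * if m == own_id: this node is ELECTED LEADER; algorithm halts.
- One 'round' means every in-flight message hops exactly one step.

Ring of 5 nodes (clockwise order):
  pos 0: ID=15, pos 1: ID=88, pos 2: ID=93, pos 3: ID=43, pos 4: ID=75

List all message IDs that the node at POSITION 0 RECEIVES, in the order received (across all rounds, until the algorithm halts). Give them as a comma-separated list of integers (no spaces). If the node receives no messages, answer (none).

Answer: 75,93

Derivation:
Round 1: pos1(id88) recv 15: drop; pos2(id93) recv 88: drop; pos3(id43) recv 93: fwd; pos4(id75) recv 43: drop; pos0(id15) recv 75: fwd
Round 2: pos4(id75) recv 93: fwd; pos1(id88) recv 75: drop
Round 3: pos0(id15) recv 93: fwd
Round 4: pos1(id88) recv 93: fwd
Round 5: pos2(id93) recv 93: ELECTED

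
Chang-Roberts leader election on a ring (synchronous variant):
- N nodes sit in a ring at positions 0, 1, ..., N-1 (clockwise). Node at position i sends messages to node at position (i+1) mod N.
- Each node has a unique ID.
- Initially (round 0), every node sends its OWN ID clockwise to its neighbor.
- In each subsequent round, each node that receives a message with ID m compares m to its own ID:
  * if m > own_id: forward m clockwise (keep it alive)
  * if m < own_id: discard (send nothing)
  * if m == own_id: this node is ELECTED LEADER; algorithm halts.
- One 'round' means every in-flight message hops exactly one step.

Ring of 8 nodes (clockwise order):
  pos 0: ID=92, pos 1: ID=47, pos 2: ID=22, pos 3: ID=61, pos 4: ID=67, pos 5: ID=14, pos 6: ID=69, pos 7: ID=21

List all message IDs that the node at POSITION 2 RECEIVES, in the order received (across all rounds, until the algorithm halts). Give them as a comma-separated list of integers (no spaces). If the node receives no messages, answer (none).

Round 1: pos1(id47) recv 92: fwd; pos2(id22) recv 47: fwd; pos3(id61) recv 22: drop; pos4(id67) recv 61: drop; pos5(id14) recv 67: fwd; pos6(id69) recv 14: drop; pos7(id21) recv 69: fwd; pos0(id92) recv 21: drop
Round 2: pos2(id22) recv 92: fwd; pos3(id61) recv 47: drop; pos6(id69) recv 67: drop; pos0(id92) recv 69: drop
Round 3: pos3(id61) recv 92: fwd
Round 4: pos4(id67) recv 92: fwd
Round 5: pos5(id14) recv 92: fwd
Round 6: pos6(id69) recv 92: fwd
Round 7: pos7(id21) recv 92: fwd
Round 8: pos0(id92) recv 92: ELECTED

Answer: 47,92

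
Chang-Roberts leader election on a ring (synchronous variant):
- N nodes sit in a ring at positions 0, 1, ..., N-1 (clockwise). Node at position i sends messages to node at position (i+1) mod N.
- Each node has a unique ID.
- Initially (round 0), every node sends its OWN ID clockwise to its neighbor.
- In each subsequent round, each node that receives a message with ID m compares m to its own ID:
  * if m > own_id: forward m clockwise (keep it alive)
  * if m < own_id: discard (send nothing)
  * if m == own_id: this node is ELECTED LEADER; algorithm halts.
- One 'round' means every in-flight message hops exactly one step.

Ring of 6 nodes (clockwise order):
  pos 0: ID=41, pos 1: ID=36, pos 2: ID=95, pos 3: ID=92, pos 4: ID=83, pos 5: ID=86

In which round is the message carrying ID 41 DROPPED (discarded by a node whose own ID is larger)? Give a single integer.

Answer: 2

Derivation:
Round 1: pos1(id36) recv 41: fwd; pos2(id95) recv 36: drop; pos3(id92) recv 95: fwd; pos4(id83) recv 92: fwd; pos5(id86) recv 83: drop; pos0(id41) recv 86: fwd
Round 2: pos2(id95) recv 41: drop; pos4(id83) recv 95: fwd; pos5(id86) recv 92: fwd; pos1(id36) recv 86: fwd
Round 3: pos5(id86) recv 95: fwd; pos0(id41) recv 92: fwd; pos2(id95) recv 86: drop
Round 4: pos0(id41) recv 95: fwd; pos1(id36) recv 92: fwd
Round 5: pos1(id36) recv 95: fwd; pos2(id95) recv 92: drop
Round 6: pos2(id95) recv 95: ELECTED
Message ID 41 originates at pos 0; dropped at pos 2 in round 2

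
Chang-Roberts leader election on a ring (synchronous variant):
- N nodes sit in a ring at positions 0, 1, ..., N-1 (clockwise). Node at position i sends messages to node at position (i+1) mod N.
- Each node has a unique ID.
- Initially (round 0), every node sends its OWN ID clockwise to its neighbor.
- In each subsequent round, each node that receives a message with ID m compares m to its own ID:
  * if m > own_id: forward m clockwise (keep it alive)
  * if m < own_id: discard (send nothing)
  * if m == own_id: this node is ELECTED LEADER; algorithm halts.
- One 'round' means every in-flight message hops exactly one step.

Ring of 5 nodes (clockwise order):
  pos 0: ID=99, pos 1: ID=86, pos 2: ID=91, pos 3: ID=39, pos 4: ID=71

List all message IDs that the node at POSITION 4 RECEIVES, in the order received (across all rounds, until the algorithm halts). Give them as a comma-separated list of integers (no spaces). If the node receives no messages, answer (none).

Answer: 39,91,99

Derivation:
Round 1: pos1(id86) recv 99: fwd; pos2(id91) recv 86: drop; pos3(id39) recv 91: fwd; pos4(id71) recv 39: drop; pos0(id99) recv 71: drop
Round 2: pos2(id91) recv 99: fwd; pos4(id71) recv 91: fwd
Round 3: pos3(id39) recv 99: fwd; pos0(id99) recv 91: drop
Round 4: pos4(id71) recv 99: fwd
Round 5: pos0(id99) recv 99: ELECTED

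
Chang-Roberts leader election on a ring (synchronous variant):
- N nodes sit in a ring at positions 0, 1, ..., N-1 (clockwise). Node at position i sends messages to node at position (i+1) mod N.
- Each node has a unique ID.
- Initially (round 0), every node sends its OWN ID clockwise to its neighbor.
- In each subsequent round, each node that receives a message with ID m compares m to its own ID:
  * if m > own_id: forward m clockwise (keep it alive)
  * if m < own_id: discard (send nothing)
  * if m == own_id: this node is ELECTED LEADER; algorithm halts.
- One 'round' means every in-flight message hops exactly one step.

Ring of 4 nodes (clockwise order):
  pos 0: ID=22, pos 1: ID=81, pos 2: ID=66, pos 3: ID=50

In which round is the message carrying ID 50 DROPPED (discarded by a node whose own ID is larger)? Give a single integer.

Answer: 2

Derivation:
Round 1: pos1(id81) recv 22: drop; pos2(id66) recv 81: fwd; pos3(id50) recv 66: fwd; pos0(id22) recv 50: fwd
Round 2: pos3(id50) recv 81: fwd; pos0(id22) recv 66: fwd; pos1(id81) recv 50: drop
Round 3: pos0(id22) recv 81: fwd; pos1(id81) recv 66: drop
Round 4: pos1(id81) recv 81: ELECTED
Message ID 50 originates at pos 3; dropped at pos 1 in round 2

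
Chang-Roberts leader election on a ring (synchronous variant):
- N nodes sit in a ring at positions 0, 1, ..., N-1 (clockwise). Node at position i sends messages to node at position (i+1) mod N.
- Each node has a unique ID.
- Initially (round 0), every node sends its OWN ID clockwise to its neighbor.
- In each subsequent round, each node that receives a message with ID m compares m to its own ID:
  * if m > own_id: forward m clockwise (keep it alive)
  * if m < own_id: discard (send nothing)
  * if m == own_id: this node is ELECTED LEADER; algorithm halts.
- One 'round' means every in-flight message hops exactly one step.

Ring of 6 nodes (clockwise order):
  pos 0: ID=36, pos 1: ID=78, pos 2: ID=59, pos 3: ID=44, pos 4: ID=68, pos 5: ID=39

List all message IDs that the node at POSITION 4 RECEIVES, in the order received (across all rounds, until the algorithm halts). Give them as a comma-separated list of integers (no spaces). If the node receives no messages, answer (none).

Answer: 44,59,78

Derivation:
Round 1: pos1(id78) recv 36: drop; pos2(id59) recv 78: fwd; pos3(id44) recv 59: fwd; pos4(id68) recv 44: drop; pos5(id39) recv 68: fwd; pos0(id36) recv 39: fwd
Round 2: pos3(id44) recv 78: fwd; pos4(id68) recv 59: drop; pos0(id36) recv 68: fwd; pos1(id78) recv 39: drop
Round 3: pos4(id68) recv 78: fwd; pos1(id78) recv 68: drop
Round 4: pos5(id39) recv 78: fwd
Round 5: pos0(id36) recv 78: fwd
Round 6: pos1(id78) recv 78: ELECTED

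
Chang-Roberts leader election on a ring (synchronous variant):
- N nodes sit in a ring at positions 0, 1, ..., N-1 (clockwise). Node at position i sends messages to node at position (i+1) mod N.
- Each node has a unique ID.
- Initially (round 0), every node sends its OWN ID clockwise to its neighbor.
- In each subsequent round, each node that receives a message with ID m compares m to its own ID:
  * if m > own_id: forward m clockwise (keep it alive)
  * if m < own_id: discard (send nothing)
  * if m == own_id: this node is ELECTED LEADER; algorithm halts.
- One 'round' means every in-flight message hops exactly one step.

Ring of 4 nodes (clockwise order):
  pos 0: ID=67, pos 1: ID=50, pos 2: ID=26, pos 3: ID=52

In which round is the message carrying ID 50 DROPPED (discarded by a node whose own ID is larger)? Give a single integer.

Answer: 2

Derivation:
Round 1: pos1(id50) recv 67: fwd; pos2(id26) recv 50: fwd; pos3(id52) recv 26: drop; pos0(id67) recv 52: drop
Round 2: pos2(id26) recv 67: fwd; pos3(id52) recv 50: drop
Round 3: pos3(id52) recv 67: fwd
Round 4: pos0(id67) recv 67: ELECTED
Message ID 50 originates at pos 1; dropped at pos 3 in round 2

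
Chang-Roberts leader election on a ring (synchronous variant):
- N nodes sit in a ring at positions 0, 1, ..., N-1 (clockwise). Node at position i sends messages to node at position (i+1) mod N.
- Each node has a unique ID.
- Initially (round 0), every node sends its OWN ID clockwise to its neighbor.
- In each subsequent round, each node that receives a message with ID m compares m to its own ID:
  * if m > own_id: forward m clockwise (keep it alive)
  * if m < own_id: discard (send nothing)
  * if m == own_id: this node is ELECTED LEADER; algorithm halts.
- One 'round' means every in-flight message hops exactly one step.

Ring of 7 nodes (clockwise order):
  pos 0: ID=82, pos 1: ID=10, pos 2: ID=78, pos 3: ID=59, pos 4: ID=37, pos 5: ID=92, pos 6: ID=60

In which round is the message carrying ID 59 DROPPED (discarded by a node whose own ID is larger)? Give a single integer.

Round 1: pos1(id10) recv 82: fwd; pos2(id78) recv 10: drop; pos3(id59) recv 78: fwd; pos4(id37) recv 59: fwd; pos5(id92) recv 37: drop; pos6(id60) recv 92: fwd; pos0(id82) recv 60: drop
Round 2: pos2(id78) recv 82: fwd; pos4(id37) recv 78: fwd; pos5(id92) recv 59: drop; pos0(id82) recv 92: fwd
Round 3: pos3(id59) recv 82: fwd; pos5(id92) recv 78: drop; pos1(id10) recv 92: fwd
Round 4: pos4(id37) recv 82: fwd; pos2(id78) recv 92: fwd
Round 5: pos5(id92) recv 82: drop; pos3(id59) recv 92: fwd
Round 6: pos4(id37) recv 92: fwd
Round 7: pos5(id92) recv 92: ELECTED
Message ID 59 originates at pos 3; dropped at pos 5 in round 2

Answer: 2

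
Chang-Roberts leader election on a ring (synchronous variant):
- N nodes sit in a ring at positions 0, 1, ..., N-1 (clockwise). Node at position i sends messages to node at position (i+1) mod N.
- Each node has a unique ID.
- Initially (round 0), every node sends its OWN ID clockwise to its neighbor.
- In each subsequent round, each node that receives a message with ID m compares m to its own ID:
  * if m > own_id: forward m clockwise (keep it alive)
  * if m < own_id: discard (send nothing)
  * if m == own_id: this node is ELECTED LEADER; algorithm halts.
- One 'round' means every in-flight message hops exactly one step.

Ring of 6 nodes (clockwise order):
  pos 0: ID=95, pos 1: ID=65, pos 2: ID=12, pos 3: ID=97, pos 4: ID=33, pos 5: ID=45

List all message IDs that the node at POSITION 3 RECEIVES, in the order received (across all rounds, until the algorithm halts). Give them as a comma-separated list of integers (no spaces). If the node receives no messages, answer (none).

Answer: 12,65,95,97

Derivation:
Round 1: pos1(id65) recv 95: fwd; pos2(id12) recv 65: fwd; pos3(id97) recv 12: drop; pos4(id33) recv 97: fwd; pos5(id45) recv 33: drop; pos0(id95) recv 45: drop
Round 2: pos2(id12) recv 95: fwd; pos3(id97) recv 65: drop; pos5(id45) recv 97: fwd
Round 3: pos3(id97) recv 95: drop; pos0(id95) recv 97: fwd
Round 4: pos1(id65) recv 97: fwd
Round 5: pos2(id12) recv 97: fwd
Round 6: pos3(id97) recv 97: ELECTED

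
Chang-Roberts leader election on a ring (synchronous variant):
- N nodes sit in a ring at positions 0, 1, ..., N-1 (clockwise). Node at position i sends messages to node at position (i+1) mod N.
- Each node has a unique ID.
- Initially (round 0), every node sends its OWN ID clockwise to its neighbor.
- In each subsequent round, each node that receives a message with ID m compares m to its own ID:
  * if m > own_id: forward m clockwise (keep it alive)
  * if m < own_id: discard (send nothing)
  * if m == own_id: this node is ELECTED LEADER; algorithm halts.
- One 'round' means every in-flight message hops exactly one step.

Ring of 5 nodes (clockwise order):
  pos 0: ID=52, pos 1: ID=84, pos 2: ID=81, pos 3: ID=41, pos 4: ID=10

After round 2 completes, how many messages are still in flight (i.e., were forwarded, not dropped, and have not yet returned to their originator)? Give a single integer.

Round 1: pos1(id84) recv 52: drop; pos2(id81) recv 84: fwd; pos3(id41) recv 81: fwd; pos4(id10) recv 41: fwd; pos0(id52) recv 10: drop
Round 2: pos3(id41) recv 84: fwd; pos4(id10) recv 81: fwd; pos0(id52) recv 41: drop
After round 2: 2 messages still in flight

Answer: 2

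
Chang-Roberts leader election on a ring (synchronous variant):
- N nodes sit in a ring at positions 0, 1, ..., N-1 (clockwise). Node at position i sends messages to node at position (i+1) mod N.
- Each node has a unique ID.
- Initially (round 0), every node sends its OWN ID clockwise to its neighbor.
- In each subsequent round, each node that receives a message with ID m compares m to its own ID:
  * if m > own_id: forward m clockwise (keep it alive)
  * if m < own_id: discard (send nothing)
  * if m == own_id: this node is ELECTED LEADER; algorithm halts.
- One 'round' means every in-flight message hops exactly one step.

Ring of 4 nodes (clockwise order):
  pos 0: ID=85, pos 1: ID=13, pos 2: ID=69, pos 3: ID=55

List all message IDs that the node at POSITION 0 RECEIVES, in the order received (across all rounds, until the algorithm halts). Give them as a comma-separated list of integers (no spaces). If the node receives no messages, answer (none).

Round 1: pos1(id13) recv 85: fwd; pos2(id69) recv 13: drop; pos3(id55) recv 69: fwd; pos0(id85) recv 55: drop
Round 2: pos2(id69) recv 85: fwd; pos0(id85) recv 69: drop
Round 3: pos3(id55) recv 85: fwd
Round 4: pos0(id85) recv 85: ELECTED

Answer: 55,69,85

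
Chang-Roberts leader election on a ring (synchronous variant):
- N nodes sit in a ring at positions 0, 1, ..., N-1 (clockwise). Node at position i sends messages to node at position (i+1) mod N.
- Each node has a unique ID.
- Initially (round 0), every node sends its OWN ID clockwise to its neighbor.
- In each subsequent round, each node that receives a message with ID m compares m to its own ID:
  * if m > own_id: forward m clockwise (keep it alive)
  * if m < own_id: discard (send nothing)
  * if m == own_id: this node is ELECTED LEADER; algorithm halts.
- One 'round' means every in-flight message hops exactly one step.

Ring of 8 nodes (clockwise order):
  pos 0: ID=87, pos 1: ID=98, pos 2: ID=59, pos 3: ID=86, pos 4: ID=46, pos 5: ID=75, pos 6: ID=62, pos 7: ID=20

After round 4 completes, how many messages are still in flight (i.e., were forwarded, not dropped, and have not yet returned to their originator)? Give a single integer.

Answer: 2

Derivation:
Round 1: pos1(id98) recv 87: drop; pos2(id59) recv 98: fwd; pos3(id86) recv 59: drop; pos4(id46) recv 86: fwd; pos5(id75) recv 46: drop; pos6(id62) recv 75: fwd; pos7(id20) recv 62: fwd; pos0(id87) recv 20: drop
Round 2: pos3(id86) recv 98: fwd; pos5(id75) recv 86: fwd; pos7(id20) recv 75: fwd; pos0(id87) recv 62: drop
Round 3: pos4(id46) recv 98: fwd; pos6(id62) recv 86: fwd; pos0(id87) recv 75: drop
Round 4: pos5(id75) recv 98: fwd; pos7(id20) recv 86: fwd
After round 4: 2 messages still in flight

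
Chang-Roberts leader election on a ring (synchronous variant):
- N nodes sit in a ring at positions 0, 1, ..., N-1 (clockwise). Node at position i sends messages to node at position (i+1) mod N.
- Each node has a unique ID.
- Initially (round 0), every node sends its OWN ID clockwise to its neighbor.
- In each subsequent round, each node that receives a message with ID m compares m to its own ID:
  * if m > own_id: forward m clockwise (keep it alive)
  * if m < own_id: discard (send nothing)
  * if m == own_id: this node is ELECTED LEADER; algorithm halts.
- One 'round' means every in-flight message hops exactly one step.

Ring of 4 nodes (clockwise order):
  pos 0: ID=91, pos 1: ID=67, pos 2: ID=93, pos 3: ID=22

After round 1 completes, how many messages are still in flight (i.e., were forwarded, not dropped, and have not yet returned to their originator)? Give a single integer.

Answer: 2

Derivation:
Round 1: pos1(id67) recv 91: fwd; pos2(id93) recv 67: drop; pos3(id22) recv 93: fwd; pos0(id91) recv 22: drop
After round 1: 2 messages still in flight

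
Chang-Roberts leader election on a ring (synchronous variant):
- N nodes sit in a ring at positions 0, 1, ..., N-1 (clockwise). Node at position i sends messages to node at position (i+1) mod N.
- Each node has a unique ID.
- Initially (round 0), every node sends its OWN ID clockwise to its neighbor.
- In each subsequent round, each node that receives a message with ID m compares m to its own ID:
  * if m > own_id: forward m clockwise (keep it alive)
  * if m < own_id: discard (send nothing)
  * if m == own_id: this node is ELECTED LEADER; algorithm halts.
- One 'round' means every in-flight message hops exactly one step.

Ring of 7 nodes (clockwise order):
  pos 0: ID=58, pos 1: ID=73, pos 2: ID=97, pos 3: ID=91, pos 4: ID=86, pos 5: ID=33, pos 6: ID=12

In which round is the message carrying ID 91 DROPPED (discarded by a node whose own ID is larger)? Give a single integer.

Answer: 6

Derivation:
Round 1: pos1(id73) recv 58: drop; pos2(id97) recv 73: drop; pos3(id91) recv 97: fwd; pos4(id86) recv 91: fwd; pos5(id33) recv 86: fwd; pos6(id12) recv 33: fwd; pos0(id58) recv 12: drop
Round 2: pos4(id86) recv 97: fwd; pos5(id33) recv 91: fwd; pos6(id12) recv 86: fwd; pos0(id58) recv 33: drop
Round 3: pos5(id33) recv 97: fwd; pos6(id12) recv 91: fwd; pos0(id58) recv 86: fwd
Round 4: pos6(id12) recv 97: fwd; pos0(id58) recv 91: fwd; pos1(id73) recv 86: fwd
Round 5: pos0(id58) recv 97: fwd; pos1(id73) recv 91: fwd; pos2(id97) recv 86: drop
Round 6: pos1(id73) recv 97: fwd; pos2(id97) recv 91: drop
Round 7: pos2(id97) recv 97: ELECTED
Message ID 91 originates at pos 3; dropped at pos 2 in round 6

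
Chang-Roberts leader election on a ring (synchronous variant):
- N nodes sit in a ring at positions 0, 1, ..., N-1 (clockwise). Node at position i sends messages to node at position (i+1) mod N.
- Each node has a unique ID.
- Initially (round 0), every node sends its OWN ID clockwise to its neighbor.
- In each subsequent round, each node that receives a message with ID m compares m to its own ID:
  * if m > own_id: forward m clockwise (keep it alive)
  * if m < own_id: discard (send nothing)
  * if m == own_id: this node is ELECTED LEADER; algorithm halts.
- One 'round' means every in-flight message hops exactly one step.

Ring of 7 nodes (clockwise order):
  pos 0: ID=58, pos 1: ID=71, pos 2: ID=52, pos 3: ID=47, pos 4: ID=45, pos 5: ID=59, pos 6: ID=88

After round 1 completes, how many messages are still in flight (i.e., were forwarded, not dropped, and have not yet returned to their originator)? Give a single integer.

Round 1: pos1(id71) recv 58: drop; pos2(id52) recv 71: fwd; pos3(id47) recv 52: fwd; pos4(id45) recv 47: fwd; pos5(id59) recv 45: drop; pos6(id88) recv 59: drop; pos0(id58) recv 88: fwd
After round 1: 4 messages still in flight

Answer: 4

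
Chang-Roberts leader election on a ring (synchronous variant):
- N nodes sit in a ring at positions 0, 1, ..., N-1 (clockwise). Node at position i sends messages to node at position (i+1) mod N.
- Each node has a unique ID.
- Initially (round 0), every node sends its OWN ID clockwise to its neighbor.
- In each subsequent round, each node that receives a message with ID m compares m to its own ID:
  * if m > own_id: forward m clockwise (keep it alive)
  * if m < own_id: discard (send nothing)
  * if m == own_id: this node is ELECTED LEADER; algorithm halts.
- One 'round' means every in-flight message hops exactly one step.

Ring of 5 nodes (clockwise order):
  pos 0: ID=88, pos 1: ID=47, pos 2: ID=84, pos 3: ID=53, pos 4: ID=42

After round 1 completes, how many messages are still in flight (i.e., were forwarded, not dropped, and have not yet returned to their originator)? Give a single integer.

Answer: 3

Derivation:
Round 1: pos1(id47) recv 88: fwd; pos2(id84) recv 47: drop; pos3(id53) recv 84: fwd; pos4(id42) recv 53: fwd; pos0(id88) recv 42: drop
After round 1: 3 messages still in flight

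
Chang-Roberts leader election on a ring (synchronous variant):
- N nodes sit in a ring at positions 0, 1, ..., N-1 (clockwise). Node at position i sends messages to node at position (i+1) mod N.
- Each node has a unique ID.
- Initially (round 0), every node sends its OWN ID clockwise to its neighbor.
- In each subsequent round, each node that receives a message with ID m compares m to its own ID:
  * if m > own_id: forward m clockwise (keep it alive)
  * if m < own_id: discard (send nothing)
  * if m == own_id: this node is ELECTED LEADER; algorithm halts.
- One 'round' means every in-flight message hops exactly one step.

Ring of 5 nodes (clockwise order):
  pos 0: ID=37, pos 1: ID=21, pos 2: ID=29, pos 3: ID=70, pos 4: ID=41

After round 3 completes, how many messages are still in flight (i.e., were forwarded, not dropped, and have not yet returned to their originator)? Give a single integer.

Round 1: pos1(id21) recv 37: fwd; pos2(id29) recv 21: drop; pos3(id70) recv 29: drop; pos4(id41) recv 70: fwd; pos0(id37) recv 41: fwd
Round 2: pos2(id29) recv 37: fwd; pos0(id37) recv 70: fwd; pos1(id21) recv 41: fwd
Round 3: pos3(id70) recv 37: drop; pos1(id21) recv 70: fwd; pos2(id29) recv 41: fwd
After round 3: 2 messages still in flight

Answer: 2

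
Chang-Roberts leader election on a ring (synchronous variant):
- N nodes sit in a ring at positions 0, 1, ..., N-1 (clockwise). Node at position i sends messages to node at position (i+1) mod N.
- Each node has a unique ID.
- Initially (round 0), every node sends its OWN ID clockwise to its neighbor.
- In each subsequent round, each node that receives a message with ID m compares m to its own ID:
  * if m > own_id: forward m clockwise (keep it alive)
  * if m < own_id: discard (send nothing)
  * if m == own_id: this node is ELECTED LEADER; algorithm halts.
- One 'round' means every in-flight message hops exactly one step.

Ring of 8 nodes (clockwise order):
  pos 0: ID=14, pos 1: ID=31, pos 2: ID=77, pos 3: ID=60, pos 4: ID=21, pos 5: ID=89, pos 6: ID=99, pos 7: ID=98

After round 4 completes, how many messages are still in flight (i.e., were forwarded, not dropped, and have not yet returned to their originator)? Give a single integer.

Answer: 2

Derivation:
Round 1: pos1(id31) recv 14: drop; pos2(id77) recv 31: drop; pos3(id60) recv 77: fwd; pos4(id21) recv 60: fwd; pos5(id89) recv 21: drop; pos6(id99) recv 89: drop; pos7(id98) recv 99: fwd; pos0(id14) recv 98: fwd
Round 2: pos4(id21) recv 77: fwd; pos5(id89) recv 60: drop; pos0(id14) recv 99: fwd; pos1(id31) recv 98: fwd
Round 3: pos5(id89) recv 77: drop; pos1(id31) recv 99: fwd; pos2(id77) recv 98: fwd
Round 4: pos2(id77) recv 99: fwd; pos3(id60) recv 98: fwd
After round 4: 2 messages still in flight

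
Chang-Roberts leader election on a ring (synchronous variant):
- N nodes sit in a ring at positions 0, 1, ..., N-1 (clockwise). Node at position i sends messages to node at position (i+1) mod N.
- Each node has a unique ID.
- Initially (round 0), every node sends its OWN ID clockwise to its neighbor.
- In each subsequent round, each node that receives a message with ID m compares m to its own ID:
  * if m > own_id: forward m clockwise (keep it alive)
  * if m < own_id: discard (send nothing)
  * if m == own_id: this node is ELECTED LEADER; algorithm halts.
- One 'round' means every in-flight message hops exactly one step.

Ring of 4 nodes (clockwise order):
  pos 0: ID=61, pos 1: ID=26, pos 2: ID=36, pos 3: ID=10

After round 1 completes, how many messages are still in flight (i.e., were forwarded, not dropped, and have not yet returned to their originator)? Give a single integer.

Round 1: pos1(id26) recv 61: fwd; pos2(id36) recv 26: drop; pos3(id10) recv 36: fwd; pos0(id61) recv 10: drop
After round 1: 2 messages still in flight

Answer: 2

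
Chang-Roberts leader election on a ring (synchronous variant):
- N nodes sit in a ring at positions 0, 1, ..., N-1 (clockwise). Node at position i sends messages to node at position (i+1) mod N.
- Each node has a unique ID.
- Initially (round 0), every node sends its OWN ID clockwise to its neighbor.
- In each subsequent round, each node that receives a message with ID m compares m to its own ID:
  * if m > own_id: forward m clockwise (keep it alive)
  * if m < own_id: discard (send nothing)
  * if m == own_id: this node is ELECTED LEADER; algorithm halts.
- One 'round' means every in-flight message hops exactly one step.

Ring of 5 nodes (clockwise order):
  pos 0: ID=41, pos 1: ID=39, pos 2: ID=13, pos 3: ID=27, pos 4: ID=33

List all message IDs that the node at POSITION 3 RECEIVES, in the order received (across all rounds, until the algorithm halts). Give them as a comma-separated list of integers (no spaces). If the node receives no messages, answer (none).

Round 1: pos1(id39) recv 41: fwd; pos2(id13) recv 39: fwd; pos3(id27) recv 13: drop; pos4(id33) recv 27: drop; pos0(id41) recv 33: drop
Round 2: pos2(id13) recv 41: fwd; pos3(id27) recv 39: fwd
Round 3: pos3(id27) recv 41: fwd; pos4(id33) recv 39: fwd
Round 4: pos4(id33) recv 41: fwd; pos0(id41) recv 39: drop
Round 5: pos0(id41) recv 41: ELECTED

Answer: 13,39,41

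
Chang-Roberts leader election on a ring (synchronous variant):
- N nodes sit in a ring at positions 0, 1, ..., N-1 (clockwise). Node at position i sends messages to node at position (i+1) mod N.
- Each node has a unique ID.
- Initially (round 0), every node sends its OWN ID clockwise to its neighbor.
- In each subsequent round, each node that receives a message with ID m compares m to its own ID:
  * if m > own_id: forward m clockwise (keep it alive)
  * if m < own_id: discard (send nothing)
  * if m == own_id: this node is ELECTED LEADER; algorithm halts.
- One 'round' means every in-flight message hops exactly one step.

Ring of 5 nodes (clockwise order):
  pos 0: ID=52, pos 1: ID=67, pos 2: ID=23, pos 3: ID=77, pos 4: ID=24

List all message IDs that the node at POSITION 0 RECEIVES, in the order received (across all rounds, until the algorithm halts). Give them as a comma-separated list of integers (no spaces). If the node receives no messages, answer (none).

Answer: 24,77

Derivation:
Round 1: pos1(id67) recv 52: drop; pos2(id23) recv 67: fwd; pos3(id77) recv 23: drop; pos4(id24) recv 77: fwd; pos0(id52) recv 24: drop
Round 2: pos3(id77) recv 67: drop; pos0(id52) recv 77: fwd
Round 3: pos1(id67) recv 77: fwd
Round 4: pos2(id23) recv 77: fwd
Round 5: pos3(id77) recv 77: ELECTED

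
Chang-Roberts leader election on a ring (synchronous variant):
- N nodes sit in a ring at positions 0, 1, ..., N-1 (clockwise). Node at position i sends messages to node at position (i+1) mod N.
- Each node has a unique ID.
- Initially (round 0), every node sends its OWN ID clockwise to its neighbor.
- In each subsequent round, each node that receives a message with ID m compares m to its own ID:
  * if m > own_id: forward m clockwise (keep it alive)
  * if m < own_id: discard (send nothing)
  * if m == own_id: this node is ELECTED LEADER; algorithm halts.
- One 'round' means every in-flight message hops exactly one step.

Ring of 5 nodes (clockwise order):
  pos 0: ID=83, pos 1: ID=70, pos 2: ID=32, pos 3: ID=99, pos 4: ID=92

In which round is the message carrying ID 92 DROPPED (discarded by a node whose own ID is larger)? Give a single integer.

Answer: 4

Derivation:
Round 1: pos1(id70) recv 83: fwd; pos2(id32) recv 70: fwd; pos3(id99) recv 32: drop; pos4(id92) recv 99: fwd; pos0(id83) recv 92: fwd
Round 2: pos2(id32) recv 83: fwd; pos3(id99) recv 70: drop; pos0(id83) recv 99: fwd; pos1(id70) recv 92: fwd
Round 3: pos3(id99) recv 83: drop; pos1(id70) recv 99: fwd; pos2(id32) recv 92: fwd
Round 4: pos2(id32) recv 99: fwd; pos3(id99) recv 92: drop
Round 5: pos3(id99) recv 99: ELECTED
Message ID 92 originates at pos 4; dropped at pos 3 in round 4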